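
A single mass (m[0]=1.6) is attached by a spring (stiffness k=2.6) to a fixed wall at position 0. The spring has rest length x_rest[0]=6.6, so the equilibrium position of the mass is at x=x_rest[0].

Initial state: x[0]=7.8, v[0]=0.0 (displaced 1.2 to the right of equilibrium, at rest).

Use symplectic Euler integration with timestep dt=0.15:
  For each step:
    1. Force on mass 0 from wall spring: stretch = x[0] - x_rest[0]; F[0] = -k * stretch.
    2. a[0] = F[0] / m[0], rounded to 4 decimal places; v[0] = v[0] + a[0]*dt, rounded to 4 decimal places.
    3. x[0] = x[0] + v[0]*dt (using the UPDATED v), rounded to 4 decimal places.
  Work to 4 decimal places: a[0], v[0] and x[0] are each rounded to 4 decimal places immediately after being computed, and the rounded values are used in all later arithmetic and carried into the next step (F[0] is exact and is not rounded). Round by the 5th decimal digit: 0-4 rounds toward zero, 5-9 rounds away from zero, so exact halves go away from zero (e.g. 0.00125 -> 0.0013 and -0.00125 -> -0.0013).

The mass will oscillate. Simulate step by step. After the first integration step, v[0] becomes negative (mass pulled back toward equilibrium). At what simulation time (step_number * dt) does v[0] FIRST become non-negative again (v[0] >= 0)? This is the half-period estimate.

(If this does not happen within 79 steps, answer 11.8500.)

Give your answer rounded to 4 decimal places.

Answer: 2.5500

Derivation:
Step 0: x=[7.8000] v=[0.0000]
Step 1: x=[7.7561] v=[-0.2925]
Step 2: x=[7.6700] v=[-0.5743]
Step 3: x=[7.5447] v=[-0.8351]
Step 4: x=[7.3849] v=[-1.0654]
Step 5: x=[7.1964] v=[-1.2567]
Step 6: x=[6.9861] v=[-1.4021]
Step 7: x=[6.7617] v=[-1.4962]
Step 8: x=[6.5314] v=[-1.5356]
Step 9: x=[6.3036] v=[-1.5189]
Step 10: x=[6.0866] v=[-1.4466]
Step 11: x=[5.8884] v=[-1.3215]
Step 12: x=[5.7162] v=[-1.1480]
Step 13: x=[5.5763] v=[-0.9326]
Step 14: x=[5.4738] v=[-0.6831]
Step 15: x=[5.4125] v=[-0.4086]
Step 16: x=[5.3946] v=[-0.1191]
Step 17: x=[5.4208] v=[0.1747]
First v>=0 after going negative at step 17, time=2.5500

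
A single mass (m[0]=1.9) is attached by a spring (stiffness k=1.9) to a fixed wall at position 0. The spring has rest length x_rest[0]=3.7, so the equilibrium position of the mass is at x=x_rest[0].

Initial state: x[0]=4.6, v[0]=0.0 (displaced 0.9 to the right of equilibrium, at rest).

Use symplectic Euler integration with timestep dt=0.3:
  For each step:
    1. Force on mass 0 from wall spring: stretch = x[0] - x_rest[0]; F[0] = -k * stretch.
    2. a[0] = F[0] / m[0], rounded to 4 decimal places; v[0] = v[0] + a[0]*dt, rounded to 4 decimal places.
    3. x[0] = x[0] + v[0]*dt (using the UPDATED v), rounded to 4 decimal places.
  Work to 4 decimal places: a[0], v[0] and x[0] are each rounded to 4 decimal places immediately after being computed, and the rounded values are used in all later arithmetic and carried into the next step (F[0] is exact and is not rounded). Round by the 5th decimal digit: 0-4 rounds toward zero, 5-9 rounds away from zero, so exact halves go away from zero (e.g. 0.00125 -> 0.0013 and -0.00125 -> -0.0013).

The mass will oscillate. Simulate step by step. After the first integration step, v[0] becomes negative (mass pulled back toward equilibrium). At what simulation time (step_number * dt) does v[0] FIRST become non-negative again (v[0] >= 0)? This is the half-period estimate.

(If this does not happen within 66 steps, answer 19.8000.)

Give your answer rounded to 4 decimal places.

Step 0: x=[4.6000] v=[0.0000]
Step 1: x=[4.5190] v=[-0.2700]
Step 2: x=[4.3643] v=[-0.5157]
Step 3: x=[4.1498] v=[-0.7150]
Step 4: x=[3.8948] v=[-0.8499]
Step 5: x=[3.6223] v=[-0.9083]
Step 6: x=[3.3568] v=[-0.8850]
Step 7: x=[3.1222] v=[-0.7820]
Step 8: x=[2.9396] v=[-0.6087]
Step 9: x=[2.8254] v=[-0.3806]
Step 10: x=[2.7899] v=[-0.1182]
Step 11: x=[2.8363] v=[0.1548]
First v>=0 after going negative at step 11, time=3.3000

Answer: 3.3000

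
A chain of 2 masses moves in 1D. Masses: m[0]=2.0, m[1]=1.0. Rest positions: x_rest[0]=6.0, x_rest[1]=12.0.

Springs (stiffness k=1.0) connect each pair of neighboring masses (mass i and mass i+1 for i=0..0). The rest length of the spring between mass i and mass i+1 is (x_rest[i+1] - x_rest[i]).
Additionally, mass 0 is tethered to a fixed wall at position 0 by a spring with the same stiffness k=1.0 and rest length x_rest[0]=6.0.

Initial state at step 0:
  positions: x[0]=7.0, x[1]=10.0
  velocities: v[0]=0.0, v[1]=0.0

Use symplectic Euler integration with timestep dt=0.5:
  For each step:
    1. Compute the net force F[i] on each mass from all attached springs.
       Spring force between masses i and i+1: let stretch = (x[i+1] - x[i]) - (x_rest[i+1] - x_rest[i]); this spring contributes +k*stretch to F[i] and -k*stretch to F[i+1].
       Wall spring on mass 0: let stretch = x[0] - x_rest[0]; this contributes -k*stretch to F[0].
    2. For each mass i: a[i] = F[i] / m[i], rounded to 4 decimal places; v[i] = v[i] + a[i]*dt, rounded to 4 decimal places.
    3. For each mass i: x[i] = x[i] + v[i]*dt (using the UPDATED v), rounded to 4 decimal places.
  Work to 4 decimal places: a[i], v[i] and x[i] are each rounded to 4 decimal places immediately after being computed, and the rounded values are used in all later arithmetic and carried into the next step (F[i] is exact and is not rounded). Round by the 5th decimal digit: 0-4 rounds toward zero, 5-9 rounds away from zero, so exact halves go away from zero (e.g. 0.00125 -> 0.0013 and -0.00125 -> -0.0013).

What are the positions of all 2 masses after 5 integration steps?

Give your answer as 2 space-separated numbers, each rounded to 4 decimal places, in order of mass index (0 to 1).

Step 0: x=[7.0000 10.0000] v=[0.0000 0.0000]
Step 1: x=[6.5000 10.7500] v=[-1.0000 1.5000]
Step 2: x=[5.7188 11.9375] v=[-1.5625 2.3750]
Step 3: x=[5.0001 13.0704] v=[-1.4375 2.2657]
Step 4: x=[4.6651 13.6857] v=[-0.6700 1.2306]
Step 5: x=[4.8746 13.5459] v=[0.4189 -0.2797]

Answer: 4.8746 13.5459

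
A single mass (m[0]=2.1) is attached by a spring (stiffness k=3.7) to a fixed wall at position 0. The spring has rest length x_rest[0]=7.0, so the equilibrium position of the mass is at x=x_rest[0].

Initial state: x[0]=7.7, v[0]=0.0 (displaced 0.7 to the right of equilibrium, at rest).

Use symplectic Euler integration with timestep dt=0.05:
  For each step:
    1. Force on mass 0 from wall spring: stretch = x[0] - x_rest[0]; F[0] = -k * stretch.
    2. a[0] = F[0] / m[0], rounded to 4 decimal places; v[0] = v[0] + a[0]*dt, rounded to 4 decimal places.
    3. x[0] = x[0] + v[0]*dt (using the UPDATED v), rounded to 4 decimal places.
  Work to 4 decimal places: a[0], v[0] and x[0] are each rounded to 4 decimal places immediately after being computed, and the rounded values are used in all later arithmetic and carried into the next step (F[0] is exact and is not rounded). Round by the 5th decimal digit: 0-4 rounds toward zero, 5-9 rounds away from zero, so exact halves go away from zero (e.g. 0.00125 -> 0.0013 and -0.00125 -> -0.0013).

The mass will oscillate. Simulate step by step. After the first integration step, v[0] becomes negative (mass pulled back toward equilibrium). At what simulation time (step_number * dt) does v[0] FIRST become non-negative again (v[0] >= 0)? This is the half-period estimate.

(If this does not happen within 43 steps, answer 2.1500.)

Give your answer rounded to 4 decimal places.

Step 0: x=[7.7000] v=[0.0000]
Step 1: x=[7.6969] v=[-0.0617]
Step 2: x=[7.6907] v=[-0.1231]
Step 3: x=[7.6815] v=[-0.1839]
Step 4: x=[7.6693] v=[-0.2439]
Step 5: x=[7.6542] v=[-0.3029]
Step 6: x=[7.6362] v=[-0.3605]
Step 7: x=[7.6154] v=[-0.4165]
Step 8: x=[7.5919] v=[-0.4707]
Step 9: x=[7.5658] v=[-0.5228]
Step 10: x=[7.5372] v=[-0.5726]
Step 11: x=[7.5062] v=[-0.6199]
Step 12: x=[7.4730] v=[-0.6645]
Step 13: x=[7.4377] v=[-0.7062]
Step 14: x=[7.4005] v=[-0.7448]
Step 15: x=[7.3615] v=[-0.7801]
Step 16: x=[7.3209] v=[-0.8119]
Step 17: x=[7.2789] v=[-0.8402]
Step 18: x=[7.2357] v=[-0.8648]
Step 19: x=[7.1914] v=[-0.8856]
Step 20: x=[7.1463] v=[-0.9025]
Step 21: x=[7.1005] v=[-0.9154]
Step 22: x=[7.0543] v=[-0.9243]
Step 23: x=[7.0078] v=[-0.9291]
Step 24: x=[6.9613] v=[-0.9298]
Step 25: x=[6.9150] v=[-0.9264]
Step 26: x=[6.8691] v=[-0.9189]
Step 27: x=[6.8237] v=[-0.9074]
Step 28: x=[6.7791] v=[-0.8919]
Step 29: x=[6.7355] v=[-0.8724]
Step 30: x=[6.6930] v=[-0.8491]
Step 31: x=[6.6519] v=[-0.8221]
Step 32: x=[6.6123] v=[-0.7914]
Step 33: x=[6.5744] v=[-0.7572]
Step 34: x=[6.5384] v=[-0.7197]
Step 35: x=[6.5045] v=[-0.6790]
Step 36: x=[6.4727] v=[-0.6354]
Step 37: x=[6.4433] v=[-0.5889]
Step 38: x=[6.4163] v=[-0.5399]
Step 39: x=[6.3919] v=[-0.4885]
Step 40: x=[6.3702] v=[-0.4349]
Step 41: x=[6.3512] v=[-0.3794]
Step 42: x=[6.3351] v=[-0.3222]
Step 43: x=[6.3219] v=[-0.2636]
v[0] did not become non-negative within 43 steps; using fallback time=2.1500

Answer: 2.1500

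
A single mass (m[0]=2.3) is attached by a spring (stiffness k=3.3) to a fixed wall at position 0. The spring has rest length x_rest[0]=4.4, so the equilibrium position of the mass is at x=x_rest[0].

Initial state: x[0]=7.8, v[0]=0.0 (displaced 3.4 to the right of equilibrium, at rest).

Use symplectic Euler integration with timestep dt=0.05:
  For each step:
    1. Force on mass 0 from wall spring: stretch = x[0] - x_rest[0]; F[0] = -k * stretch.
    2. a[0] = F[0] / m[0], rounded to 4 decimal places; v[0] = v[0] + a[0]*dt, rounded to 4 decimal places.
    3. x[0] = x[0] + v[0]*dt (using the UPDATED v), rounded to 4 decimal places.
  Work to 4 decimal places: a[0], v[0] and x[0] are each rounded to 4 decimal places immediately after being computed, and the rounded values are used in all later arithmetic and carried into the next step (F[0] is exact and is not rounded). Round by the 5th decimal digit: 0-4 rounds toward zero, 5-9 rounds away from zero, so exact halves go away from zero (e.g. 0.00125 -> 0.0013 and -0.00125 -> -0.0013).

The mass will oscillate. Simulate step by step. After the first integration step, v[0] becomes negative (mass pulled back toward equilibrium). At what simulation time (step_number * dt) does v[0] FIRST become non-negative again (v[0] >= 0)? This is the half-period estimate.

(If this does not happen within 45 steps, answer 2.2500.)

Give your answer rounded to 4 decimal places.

Step 0: x=[7.8000] v=[0.0000]
Step 1: x=[7.7878] v=[-0.2439]
Step 2: x=[7.7635] v=[-0.4869]
Step 3: x=[7.7271] v=[-0.7282]
Step 4: x=[7.6788] v=[-0.9669]
Step 5: x=[7.6187] v=[-1.2021]
Step 6: x=[7.5471] v=[-1.4330]
Step 7: x=[7.4642] v=[-1.6588]
Step 8: x=[7.3703] v=[-1.8786]
Step 9: x=[7.2657] v=[-2.0917]
Step 10: x=[7.1508] v=[-2.2973]
Step 11: x=[7.0261] v=[-2.4946]
Step 12: x=[6.8920] v=[-2.6830]
Step 13: x=[6.7489] v=[-2.8618]
Step 14: x=[6.5974] v=[-3.0303]
Step 15: x=[6.4380] v=[-3.1879]
Step 16: x=[6.2713] v=[-3.3341]
Step 17: x=[6.0979] v=[-3.4683]
Step 18: x=[5.9184] v=[-3.5901]
Step 19: x=[5.7335] v=[-3.6990]
Step 20: x=[5.5438] v=[-3.7947]
Step 21: x=[5.3500] v=[-3.8768]
Step 22: x=[5.1528] v=[-3.9450]
Step 23: x=[4.9529] v=[-3.9990]
Step 24: x=[4.7510] v=[-4.0387]
Step 25: x=[4.5478] v=[-4.0639]
Step 26: x=[4.3441] v=[-4.0745]
Step 27: x=[4.1406] v=[-4.0705]
Step 28: x=[3.9380] v=[-4.0519]
Step 29: x=[3.7371] v=[-4.0188]
Step 30: x=[3.5385] v=[-3.9712]
Step 31: x=[3.3430] v=[-3.9094]
Step 32: x=[3.1513] v=[-3.8336]
Step 33: x=[2.9641] v=[-3.7440]
Step 34: x=[2.7821] v=[-3.6410]
Step 35: x=[2.6059] v=[-3.5249]
Step 36: x=[2.4361] v=[-3.3962]
Step 37: x=[2.2733] v=[-3.2553]
Step 38: x=[2.1182] v=[-3.1027]
Step 39: x=[1.9713] v=[-2.9390]
Step 40: x=[1.8331] v=[-2.7648]
Step 41: x=[1.7041] v=[-2.5807]
Step 42: x=[1.5847] v=[-2.3873]
Step 43: x=[1.4754] v=[-2.1853]
Step 44: x=[1.3766] v=[-1.9755]
Step 45: x=[1.2887] v=[-1.7586]
v[0] did not become non-negative within 45 steps; using fallback time=2.2500

Answer: 2.2500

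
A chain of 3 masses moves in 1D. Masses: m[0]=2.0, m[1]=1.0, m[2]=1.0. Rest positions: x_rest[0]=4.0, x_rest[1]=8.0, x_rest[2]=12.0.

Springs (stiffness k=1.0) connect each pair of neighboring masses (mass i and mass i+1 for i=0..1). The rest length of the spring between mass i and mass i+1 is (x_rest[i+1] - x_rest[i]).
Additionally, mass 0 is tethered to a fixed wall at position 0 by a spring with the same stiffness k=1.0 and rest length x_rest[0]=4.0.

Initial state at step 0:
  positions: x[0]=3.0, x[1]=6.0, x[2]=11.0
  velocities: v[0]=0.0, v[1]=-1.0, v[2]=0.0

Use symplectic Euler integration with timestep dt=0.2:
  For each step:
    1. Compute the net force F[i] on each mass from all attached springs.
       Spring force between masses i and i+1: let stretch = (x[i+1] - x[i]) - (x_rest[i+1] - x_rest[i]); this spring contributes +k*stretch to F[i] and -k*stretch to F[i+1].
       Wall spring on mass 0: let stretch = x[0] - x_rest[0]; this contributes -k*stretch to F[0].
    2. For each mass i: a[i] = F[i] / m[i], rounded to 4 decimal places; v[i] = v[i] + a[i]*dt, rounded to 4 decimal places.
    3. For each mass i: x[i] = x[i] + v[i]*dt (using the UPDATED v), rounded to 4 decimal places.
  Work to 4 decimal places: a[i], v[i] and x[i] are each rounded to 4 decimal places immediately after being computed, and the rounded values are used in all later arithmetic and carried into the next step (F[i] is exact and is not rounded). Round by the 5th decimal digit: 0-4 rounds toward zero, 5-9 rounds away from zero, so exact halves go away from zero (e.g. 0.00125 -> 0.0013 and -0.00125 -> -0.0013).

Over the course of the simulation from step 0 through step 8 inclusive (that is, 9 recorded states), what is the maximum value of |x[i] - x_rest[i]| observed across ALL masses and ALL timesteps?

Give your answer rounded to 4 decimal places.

Answer: 2.1520

Derivation:
Step 0: x=[3.0000 6.0000 11.0000] v=[0.0000 -1.0000 0.0000]
Step 1: x=[3.0000 5.8800 10.9600] v=[0.0000 -0.6000 -0.2000]
Step 2: x=[2.9976 5.8480 10.8768] v=[-0.0120 -0.1600 -0.4160]
Step 3: x=[2.9923 5.9031 10.7524] v=[-0.0267 0.2757 -0.6218]
Step 4: x=[2.9853 6.0358 10.5941] v=[-0.0349 0.6634 -0.7917]
Step 5: x=[2.9796 6.2288 10.4134] v=[-0.0284 0.9650 -0.9034]
Step 6: x=[2.9793 6.4592 10.2253] v=[-0.0014 1.1521 -0.9403]
Step 7: x=[2.9890 6.7011 10.0466] v=[0.0487 1.2093 -0.8935]
Step 8: x=[3.0132 6.9283 9.8941] v=[0.1210 1.1360 -0.7626]
Max displacement = 2.1520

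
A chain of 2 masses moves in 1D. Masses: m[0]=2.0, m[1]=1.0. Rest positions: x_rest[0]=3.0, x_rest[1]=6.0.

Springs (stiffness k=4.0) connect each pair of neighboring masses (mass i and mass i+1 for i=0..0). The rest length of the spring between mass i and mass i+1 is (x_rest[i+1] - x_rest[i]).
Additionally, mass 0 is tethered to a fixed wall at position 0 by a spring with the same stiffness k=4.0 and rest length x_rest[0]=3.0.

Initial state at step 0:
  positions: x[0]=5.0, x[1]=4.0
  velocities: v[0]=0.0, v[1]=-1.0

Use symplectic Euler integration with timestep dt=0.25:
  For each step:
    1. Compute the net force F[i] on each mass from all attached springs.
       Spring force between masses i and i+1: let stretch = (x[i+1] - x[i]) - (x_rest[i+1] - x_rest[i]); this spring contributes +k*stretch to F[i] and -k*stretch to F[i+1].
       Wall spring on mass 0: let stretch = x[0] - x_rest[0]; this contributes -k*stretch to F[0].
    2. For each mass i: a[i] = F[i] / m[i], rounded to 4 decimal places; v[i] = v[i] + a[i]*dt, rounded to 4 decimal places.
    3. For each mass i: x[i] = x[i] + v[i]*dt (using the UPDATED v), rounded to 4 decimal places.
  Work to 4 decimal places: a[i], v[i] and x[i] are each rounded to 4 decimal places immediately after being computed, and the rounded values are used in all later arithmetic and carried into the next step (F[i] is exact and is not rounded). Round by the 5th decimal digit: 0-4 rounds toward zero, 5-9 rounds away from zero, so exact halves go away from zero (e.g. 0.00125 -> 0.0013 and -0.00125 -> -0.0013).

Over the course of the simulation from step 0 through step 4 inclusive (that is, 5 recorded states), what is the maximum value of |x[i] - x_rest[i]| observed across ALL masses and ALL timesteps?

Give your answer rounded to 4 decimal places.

Answer: 2.1641

Derivation:
Step 0: x=[5.0000 4.0000] v=[0.0000 -1.0000]
Step 1: x=[4.2500 4.7500] v=[-3.0000 3.0000]
Step 2: x=[3.0313 6.1250] v=[-4.8750 5.5000]
Step 3: x=[1.8204 7.4766] v=[-4.8438 5.4063]
Step 4: x=[1.0889 8.1641] v=[-2.9259 2.7501]
Max displacement = 2.1641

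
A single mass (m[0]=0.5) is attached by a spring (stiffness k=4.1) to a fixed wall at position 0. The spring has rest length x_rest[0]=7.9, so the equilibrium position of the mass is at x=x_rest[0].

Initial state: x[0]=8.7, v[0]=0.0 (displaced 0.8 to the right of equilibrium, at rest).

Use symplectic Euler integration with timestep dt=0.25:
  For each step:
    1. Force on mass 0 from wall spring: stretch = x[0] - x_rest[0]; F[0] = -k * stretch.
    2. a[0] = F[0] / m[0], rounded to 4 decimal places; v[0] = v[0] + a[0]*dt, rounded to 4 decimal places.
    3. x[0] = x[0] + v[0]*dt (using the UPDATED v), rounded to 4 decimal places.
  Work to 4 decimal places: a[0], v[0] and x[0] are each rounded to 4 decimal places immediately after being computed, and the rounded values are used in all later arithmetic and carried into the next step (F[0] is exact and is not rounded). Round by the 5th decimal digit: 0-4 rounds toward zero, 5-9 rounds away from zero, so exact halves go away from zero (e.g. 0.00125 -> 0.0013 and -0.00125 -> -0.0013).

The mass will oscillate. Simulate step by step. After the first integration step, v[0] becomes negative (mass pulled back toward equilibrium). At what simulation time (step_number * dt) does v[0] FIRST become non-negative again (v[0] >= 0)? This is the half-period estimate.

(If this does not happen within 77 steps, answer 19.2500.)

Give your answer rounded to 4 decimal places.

Step 0: x=[8.7000] v=[0.0000]
Step 1: x=[8.2900] v=[-1.6400]
Step 2: x=[7.6801] v=[-2.4395]
Step 3: x=[7.1829] v=[-1.9887]
Step 4: x=[7.0532] v=[-0.5187]
Step 5: x=[7.3575] v=[1.2173]
First v>=0 after going negative at step 5, time=1.2500

Answer: 1.2500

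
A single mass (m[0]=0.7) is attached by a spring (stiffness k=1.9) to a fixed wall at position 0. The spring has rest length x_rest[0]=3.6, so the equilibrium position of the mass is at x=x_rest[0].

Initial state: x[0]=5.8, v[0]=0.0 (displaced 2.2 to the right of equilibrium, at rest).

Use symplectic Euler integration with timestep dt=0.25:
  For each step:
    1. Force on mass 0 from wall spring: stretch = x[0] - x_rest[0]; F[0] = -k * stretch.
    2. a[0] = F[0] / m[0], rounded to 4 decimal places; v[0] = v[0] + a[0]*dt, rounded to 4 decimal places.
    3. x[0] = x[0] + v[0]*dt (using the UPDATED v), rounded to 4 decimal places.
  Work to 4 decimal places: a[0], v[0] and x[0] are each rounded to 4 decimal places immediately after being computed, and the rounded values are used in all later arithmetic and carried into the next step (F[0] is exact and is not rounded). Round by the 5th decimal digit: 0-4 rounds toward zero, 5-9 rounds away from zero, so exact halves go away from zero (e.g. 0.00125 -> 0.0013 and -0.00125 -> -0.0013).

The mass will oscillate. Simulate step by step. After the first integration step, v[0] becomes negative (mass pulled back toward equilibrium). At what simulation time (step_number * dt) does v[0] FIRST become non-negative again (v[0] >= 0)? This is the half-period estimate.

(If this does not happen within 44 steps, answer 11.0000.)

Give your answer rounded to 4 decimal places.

Answer: 2.0000

Derivation:
Step 0: x=[5.8000] v=[0.0000]
Step 1: x=[5.4268] v=[-1.4929]
Step 2: x=[4.7437] v=[-2.7325]
Step 3: x=[3.8666] v=[-3.5086]
Step 4: x=[2.9442] v=[-3.6895]
Step 5: x=[2.1331] v=[-3.2445]
Step 6: x=[1.5708] v=[-2.2491]
Step 7: x=[1.3528] v=[-0.8722]
Step 8: x=[1.5160] v=[0.6527]
First v>=0 after going negative at step 8, time=2.0000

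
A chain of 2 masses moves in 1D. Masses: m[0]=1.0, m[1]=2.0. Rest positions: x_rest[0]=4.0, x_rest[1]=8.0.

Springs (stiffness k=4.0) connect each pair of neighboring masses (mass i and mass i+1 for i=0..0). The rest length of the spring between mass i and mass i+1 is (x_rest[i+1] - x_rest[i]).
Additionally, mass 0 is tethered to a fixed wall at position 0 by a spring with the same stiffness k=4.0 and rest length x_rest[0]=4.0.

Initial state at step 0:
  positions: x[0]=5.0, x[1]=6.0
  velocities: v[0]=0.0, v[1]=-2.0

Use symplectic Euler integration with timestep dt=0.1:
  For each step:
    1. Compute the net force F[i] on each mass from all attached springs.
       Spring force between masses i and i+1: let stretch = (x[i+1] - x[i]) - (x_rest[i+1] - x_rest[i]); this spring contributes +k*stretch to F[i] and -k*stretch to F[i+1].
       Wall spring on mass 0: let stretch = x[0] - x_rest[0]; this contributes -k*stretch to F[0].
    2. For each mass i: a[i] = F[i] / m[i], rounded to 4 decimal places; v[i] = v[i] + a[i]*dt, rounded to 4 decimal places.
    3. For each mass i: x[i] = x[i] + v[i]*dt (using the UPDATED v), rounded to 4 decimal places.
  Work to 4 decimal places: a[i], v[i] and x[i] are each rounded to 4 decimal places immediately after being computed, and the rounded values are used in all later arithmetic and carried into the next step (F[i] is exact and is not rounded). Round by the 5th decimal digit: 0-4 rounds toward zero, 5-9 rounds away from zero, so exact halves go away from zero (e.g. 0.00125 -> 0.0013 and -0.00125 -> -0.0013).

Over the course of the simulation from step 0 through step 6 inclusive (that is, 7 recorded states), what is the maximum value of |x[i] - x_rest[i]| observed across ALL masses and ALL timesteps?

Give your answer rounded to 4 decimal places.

Step 0: x=[5.0000 6.0000] v=[0.0000 -2.0000]
Step 1: x=[4.8400 5.8600] v=[-1.6000 -1.4000]
Step 2: x=[4.5272 5.7796] v=[-3.1280 -0.8040]
Step 3: x=[4.0834 5.7542] v=[-4.4379 -0.2545]
Step 4: x=[3.5431 5.7753] v=[-5.4029 0.2113]
Step 5: x=[2.9504 5.8318] v=[-5.9273 0.5649]
Step 6: x=[2.3549 5.9107] v=[-5.9549 0.7886]
Max displacement = 2.2458

Answer: 2.2458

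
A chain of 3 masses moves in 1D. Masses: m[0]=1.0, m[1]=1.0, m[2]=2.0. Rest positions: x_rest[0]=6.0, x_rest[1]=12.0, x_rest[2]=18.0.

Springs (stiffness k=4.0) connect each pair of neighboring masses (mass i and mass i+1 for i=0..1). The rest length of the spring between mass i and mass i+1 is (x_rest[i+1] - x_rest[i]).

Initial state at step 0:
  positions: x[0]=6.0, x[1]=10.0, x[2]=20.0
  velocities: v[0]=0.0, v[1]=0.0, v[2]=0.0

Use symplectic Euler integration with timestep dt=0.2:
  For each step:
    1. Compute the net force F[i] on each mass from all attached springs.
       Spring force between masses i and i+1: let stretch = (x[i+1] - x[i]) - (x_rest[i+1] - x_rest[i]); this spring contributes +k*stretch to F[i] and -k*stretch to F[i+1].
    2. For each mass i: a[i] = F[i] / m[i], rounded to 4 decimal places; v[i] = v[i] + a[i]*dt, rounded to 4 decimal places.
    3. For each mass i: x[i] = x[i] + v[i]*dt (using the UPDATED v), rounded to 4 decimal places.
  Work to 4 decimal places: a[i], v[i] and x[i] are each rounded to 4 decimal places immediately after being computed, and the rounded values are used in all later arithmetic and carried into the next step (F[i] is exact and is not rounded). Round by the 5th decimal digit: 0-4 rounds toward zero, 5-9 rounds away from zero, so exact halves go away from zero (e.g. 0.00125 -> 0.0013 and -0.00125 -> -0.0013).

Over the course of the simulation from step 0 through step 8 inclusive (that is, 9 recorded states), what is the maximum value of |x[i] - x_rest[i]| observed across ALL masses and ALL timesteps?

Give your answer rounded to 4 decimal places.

Step 0: x=[6.0000 10.0000 20.0000] v=[0.0000 0.0000 0.0000]
Step 1: x=[5.6800 10.9600 19.6800] v=[-1.6000 4.8000 -1.6000]
Step 2: x=[5.2448 12.4704 19.1424] v=[-2.1760 7.5520 -2.6880]
Step 3: x=[5.0057 13.8922 18.5510] v=[-1.1955 7.1091 -2.9568]
Step 4: x=[5.2284 14.6376 18.0669] v=[1.1137 3.7269 -2.4203]
Step 5: x=[5.9966 14.4262 17.7885] v=[3.8411 -1.0570 -1.3920]
Step 6: x=[7.1536 13.4040 17.7211] v=[5.7848 -5.1108 -0.3369]
Step 7: x=[8.3506 12.0725 17.7884] v=[5.9851 -6.6574 0.3363]
Step 8: x=[9.1831 11.0601 17.8784] v=[4.1626 -5.0622 0.4499]
Max displacement = 3.1831

Answer: 3.1831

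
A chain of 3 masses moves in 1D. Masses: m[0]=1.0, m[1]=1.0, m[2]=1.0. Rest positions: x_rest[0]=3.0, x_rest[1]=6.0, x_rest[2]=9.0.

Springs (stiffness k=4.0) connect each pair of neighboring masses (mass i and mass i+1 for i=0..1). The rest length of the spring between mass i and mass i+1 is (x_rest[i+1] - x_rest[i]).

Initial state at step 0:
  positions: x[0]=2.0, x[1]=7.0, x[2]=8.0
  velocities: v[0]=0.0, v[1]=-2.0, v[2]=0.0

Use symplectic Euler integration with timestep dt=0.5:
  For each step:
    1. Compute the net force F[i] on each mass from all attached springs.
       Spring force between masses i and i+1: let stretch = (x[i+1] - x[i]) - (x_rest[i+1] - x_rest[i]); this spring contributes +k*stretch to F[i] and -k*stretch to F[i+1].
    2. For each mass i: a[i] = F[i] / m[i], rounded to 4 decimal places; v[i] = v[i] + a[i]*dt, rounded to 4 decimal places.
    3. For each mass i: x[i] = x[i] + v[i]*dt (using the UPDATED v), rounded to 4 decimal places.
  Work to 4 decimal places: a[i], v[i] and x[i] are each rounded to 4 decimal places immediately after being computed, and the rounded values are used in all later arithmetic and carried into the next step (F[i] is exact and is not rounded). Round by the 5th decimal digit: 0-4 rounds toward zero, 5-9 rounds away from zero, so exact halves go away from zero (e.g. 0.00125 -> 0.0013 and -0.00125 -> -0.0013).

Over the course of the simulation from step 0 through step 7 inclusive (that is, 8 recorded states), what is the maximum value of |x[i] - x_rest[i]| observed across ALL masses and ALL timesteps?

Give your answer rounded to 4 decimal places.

Step 0: x=[2.0000 7.0000 8.0000] v=[0.0000 -2.0000 0.0000]
Step 1: x=[4.0000 2.0000 10.0000] v=[4.0000 -10.0000 4.0000]
Step 2: x=[1.0000 7.0000 7.0000] v=[-6.0000 10.0000 -6.0000]
Step 3: x=[1.0000 6.0000 7.0000] v=[0.0000 -2.0000 0.0000]
Step 4: x=[3.0000 1.0000 9.0000] v=[4.0000 -10.0000 4.0000]
Step 5: x=[0.0000 6.0000 6.0000] v=[-6.0000 10.0000 -6.0000]
Step 6: x=[0.0000 5.0000 6.0000] v=[0.0000 -2.0000 0.0000]
Step 7: x=[2.0000 0.0000 8.0000] v=[4.0000 -10.0000 4.0000]
Max displacement = 6.0000

Answer: 6.0000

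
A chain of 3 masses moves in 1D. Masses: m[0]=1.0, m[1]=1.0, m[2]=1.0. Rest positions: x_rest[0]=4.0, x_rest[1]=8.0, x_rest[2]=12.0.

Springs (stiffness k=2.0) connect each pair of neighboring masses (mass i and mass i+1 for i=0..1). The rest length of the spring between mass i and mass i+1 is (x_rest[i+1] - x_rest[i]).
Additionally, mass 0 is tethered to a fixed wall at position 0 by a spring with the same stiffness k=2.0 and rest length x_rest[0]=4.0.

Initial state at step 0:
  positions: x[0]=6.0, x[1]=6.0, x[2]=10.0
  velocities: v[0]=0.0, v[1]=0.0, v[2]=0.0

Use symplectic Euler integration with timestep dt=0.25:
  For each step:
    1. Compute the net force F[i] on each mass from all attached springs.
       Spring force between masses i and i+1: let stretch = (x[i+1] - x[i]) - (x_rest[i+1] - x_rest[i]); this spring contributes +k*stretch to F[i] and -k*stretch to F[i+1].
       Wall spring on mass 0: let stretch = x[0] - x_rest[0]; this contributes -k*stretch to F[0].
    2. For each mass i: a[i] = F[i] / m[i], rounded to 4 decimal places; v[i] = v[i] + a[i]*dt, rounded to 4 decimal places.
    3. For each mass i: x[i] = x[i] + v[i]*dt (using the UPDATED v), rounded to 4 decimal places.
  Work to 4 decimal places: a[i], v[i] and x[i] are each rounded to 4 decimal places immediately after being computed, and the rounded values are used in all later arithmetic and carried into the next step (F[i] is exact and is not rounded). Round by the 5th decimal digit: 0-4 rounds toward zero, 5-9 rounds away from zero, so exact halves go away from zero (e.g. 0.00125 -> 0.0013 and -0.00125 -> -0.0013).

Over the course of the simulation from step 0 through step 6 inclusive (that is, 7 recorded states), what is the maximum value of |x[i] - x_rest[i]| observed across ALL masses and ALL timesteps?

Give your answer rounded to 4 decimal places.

Answer: 2.7214

Derivation:
Step 0: x=[6.0000 6.0000 10.0000] v=[0.0000 0.0000 0.0000]
Step 1: x=[5.2500 6.5000 10.0000] v=[-3.0000 2.0000 0.0000]
Step 2: x=[4.0000 7.2813 10.0625] v=[-5.0000 3.1250 0.2500]
Step 3: x=[2.6602 8.0001 10.2774] v=[-5.3594 2.8750 0.8594]
Step 4: x=[1.6553 8.3360 10.7076] v=[-4.0196 1.3437 1.7208]
Step 5: x=[1.2786 8.1333 11.3414] v=[-1.5069 -0.8109 2.5350]
Step 6: x=[1.5989 7.4748 12.0742] v=[1.2812 -2.6342 2.9310]
Max displacement = 2.7214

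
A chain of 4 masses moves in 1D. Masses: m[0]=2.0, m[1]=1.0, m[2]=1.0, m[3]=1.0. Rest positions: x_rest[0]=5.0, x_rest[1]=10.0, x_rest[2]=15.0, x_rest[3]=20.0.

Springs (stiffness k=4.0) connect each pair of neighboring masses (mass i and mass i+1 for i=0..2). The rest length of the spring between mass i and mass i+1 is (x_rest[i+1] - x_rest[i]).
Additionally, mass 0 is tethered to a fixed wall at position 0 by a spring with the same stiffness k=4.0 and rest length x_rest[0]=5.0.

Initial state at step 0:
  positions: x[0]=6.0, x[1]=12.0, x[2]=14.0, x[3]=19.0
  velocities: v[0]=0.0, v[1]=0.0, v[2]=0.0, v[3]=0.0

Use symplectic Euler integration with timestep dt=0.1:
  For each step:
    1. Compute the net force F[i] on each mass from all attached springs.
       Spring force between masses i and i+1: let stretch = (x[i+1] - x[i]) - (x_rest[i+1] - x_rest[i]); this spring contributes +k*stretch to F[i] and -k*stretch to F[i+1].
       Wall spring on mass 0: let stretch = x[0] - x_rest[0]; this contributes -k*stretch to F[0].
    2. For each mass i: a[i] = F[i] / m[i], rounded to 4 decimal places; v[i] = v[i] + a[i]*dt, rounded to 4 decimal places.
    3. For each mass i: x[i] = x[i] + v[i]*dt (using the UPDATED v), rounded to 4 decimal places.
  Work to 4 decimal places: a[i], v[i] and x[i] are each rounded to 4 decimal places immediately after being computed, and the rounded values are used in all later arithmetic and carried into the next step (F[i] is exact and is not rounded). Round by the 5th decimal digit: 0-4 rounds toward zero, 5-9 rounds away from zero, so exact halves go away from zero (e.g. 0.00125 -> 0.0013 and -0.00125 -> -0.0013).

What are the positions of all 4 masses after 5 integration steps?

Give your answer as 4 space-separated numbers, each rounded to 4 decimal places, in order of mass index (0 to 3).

Answer: 5.9009 10.1575 15.2984 19.1458

Derivation:
Step 0: x=[6.0000 12.0000 14.0000 19.0000] v=[0.0000 0.0000 0.0000 0.0000]
Step 1: x=[6.0000 11.8400 14.1200 19.0000] v=[0.0000 -1.6000 1.2000 0.0000]
Step 2: x=[5.9968 11.5376 14.3440 19.0048] v=[-0.0320 -3.0240 2.2400 0.0480]
Step 3: x=[5.9845 11.1258 14.6422 19.0232] v=[-0.1232 -4.1178 2.9818 0.1837]
Step 4: x=[5.9553 10.6490 14.9750 19.0663] v=[-0.2918 -4.7678 3.3276 0.4313]
Step 5: x=[5.9009 10.1575 15.2984 19.1458] v=[-0.5441 -4.9149 3.2337 0.7948]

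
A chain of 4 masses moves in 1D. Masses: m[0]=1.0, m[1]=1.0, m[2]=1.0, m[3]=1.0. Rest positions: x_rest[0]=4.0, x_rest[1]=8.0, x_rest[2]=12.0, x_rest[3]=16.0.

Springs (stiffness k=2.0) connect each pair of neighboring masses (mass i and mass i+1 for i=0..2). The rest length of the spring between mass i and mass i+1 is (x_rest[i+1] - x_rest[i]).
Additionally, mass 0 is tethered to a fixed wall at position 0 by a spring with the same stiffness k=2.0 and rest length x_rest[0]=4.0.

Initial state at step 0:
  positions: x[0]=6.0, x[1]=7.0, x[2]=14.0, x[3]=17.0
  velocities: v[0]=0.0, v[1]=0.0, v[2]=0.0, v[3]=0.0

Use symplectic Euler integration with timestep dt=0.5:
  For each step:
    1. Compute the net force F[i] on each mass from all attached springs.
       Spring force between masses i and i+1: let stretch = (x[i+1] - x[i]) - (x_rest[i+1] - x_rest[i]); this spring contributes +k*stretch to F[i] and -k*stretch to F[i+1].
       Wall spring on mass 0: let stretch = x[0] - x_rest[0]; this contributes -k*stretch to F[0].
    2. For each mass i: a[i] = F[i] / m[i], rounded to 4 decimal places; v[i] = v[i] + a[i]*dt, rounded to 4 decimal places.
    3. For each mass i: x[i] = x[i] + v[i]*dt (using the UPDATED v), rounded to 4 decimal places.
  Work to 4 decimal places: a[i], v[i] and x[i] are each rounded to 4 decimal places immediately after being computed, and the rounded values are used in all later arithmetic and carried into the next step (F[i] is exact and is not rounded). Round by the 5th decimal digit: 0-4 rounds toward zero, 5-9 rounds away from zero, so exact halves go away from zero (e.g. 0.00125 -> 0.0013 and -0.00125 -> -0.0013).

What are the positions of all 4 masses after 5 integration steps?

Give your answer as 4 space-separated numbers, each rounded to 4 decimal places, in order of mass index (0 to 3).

Answer: 4.5313 8.2500 11.4063 16.7813

Derivation:
Step 0: x=[6.0000 7.0000 14.0000 17.0000] v=[0.0000 0.0000 0.0000 0.0000]
Step 1: x=[3.5000 10.0000 12.0000 17.5000] v=[-5.0000 6.0000 -4.0000 1.0000]
Step 2: x=[2.5000 10.7500 11.7500 17.2500] v=[-2.0000 1.5000 -0.5000 -0.5000]
Step 3: x=[4.3750 7.8750 13.7500 16.2500] v=[3.7500 -5.7500 4.0000 -2.0000]
Step 4: x=[5.8125 6.1875 14.0625 16.0000] v=[2.8750 -3.3750 0.6250 -0.5000]
Step 5: x=[4.5313 8.2500 11.4063 16.7813] v=[-2.5625 4.1250 -5.3125 1.5625]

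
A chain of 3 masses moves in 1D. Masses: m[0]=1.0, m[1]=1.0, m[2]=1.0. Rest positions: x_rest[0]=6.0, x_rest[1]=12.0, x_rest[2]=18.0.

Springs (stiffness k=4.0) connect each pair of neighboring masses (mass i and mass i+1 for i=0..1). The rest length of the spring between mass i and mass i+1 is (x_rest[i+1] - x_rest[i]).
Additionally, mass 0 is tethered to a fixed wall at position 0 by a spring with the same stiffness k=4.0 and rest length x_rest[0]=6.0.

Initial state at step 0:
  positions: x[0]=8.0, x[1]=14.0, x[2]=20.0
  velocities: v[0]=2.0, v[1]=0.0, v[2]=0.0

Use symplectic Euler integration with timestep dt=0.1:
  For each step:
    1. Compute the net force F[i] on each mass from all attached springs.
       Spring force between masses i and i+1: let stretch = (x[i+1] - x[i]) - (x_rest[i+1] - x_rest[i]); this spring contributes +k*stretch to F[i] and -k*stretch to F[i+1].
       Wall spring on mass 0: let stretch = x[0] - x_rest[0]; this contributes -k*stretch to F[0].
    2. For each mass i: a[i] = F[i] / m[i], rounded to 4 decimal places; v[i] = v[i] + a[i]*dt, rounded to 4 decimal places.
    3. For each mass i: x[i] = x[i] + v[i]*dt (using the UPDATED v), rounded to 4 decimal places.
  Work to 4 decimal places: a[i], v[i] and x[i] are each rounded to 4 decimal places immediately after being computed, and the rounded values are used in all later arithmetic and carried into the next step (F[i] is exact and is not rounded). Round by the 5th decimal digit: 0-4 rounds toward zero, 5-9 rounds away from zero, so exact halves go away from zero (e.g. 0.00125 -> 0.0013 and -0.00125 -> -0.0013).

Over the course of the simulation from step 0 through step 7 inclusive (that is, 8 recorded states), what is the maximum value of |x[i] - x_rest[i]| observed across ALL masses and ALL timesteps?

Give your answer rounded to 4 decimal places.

Answer: 2.1504

Derivation:
Step 0: x=[8.0000 14.0000 20.0000] v=[2.0000 0.0000 0.0000]
Step 1: x=[8.1200 14.0000 20.0000] v=[1.2000 0.0000 0.0000]
Step 2: x=[8.1504 14.0048 20.0000] v=[0.3040 0.0480 0.0000]
Step 3: x=[8.0890 14.0152 20.0002] v=[-0.6144 0.1043 0.0019]
Step 4: x=[7.9411 14.0280 20.0010] v=[-1.4795 0.1278 0.0079]
Step 5: x=[7.7190 14.0362 20.0029] v=[-2.2212 0.0822 0.0187]
Step 6: x=[7.4408 14.0304 20.0061] v=[-2.7819 -0.0580 0.0320]
Step 7: x=[7.1286 14.0000 20.0103] v=[-3.1224 -0.3036 0.0417]
Max displacement = 2.1504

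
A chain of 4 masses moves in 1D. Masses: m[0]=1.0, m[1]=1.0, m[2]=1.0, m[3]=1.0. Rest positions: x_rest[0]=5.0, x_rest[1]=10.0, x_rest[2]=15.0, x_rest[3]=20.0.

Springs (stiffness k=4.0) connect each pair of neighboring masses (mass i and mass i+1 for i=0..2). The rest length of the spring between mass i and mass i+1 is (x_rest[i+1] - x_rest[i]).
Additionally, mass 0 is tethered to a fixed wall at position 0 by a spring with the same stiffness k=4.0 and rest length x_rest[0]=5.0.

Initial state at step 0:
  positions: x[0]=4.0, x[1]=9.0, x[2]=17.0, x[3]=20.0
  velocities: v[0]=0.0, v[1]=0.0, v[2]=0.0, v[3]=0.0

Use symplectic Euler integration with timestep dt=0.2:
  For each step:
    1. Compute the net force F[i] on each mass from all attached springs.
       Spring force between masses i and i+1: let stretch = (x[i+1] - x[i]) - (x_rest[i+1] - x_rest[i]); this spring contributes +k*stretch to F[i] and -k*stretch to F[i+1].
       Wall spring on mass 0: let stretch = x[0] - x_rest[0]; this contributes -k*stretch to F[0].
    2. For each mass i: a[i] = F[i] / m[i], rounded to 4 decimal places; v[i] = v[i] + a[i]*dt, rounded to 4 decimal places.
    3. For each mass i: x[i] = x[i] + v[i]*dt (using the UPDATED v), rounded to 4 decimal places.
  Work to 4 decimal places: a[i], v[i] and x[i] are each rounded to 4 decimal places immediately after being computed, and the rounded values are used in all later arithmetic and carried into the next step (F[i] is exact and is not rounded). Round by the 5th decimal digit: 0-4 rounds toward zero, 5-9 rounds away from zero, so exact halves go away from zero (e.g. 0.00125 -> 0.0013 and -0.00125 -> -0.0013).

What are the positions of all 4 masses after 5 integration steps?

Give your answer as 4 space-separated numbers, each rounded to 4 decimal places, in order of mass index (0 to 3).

Answer: 6.2473 10.6458 13.8933 20.6674

Derivation:
Step 0: x=[4.0000 9.0000 17.0000 20.0000] v=[0.0000 0.0000 0.0000 0.0000]
Step 1: x=[4.1600 9.4800 16.2000 20.3200] v=[0.8000 2.4000 -4.0000 1.6000]
Step 2: x=[4.5056 10.1840 14.9840 20.7808] v=[1.7280 3.5200 -6.0800 2.3040]
Step 3: x=[5.0388 10.7475 13.9275 21.1141] v=[2.6662 2.8173 -5.2826 1.6666]
Step 4: x=[5.6792 10.9064 13.5120 21.0976] v=[3.2021 0.7943 -2.0773 -0.0827]
Step 5: x=[6.2473 10.6458 13.8933 20.6674] v=[2.8405 -1.3030 1.9067 -2.1512]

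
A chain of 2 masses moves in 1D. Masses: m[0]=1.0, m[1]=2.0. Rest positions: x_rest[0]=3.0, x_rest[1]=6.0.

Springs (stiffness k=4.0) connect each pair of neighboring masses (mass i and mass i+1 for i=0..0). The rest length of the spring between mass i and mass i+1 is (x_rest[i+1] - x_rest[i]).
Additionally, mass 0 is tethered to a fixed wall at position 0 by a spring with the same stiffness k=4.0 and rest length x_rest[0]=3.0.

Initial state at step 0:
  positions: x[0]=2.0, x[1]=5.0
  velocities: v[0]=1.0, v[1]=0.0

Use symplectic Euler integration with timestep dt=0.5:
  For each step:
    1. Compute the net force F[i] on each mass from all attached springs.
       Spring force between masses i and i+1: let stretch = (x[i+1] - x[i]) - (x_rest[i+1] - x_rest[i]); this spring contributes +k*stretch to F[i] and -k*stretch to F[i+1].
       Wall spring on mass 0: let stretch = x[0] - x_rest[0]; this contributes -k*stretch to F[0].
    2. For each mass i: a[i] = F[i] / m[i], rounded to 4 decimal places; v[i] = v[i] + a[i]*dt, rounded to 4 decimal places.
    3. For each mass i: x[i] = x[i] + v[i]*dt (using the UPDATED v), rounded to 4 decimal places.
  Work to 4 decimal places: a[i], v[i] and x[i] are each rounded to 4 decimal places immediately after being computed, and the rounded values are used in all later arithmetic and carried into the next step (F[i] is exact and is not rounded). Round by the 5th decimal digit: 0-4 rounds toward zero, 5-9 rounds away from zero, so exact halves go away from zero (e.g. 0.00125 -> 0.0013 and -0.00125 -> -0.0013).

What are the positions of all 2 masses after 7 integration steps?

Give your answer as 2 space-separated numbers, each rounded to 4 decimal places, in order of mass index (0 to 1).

Step 0: x=[2.0000 5.0000] v=[1.0000 0.0000]
Step 1: x=[3.5000 5.0000] v=[3.0000 0.0000]
Step 2: x=[3.0000 5.7500] v=[-1.0000 1.5000]
Step 3: x=[2.2500 6.6250] v=[-1.5000 1.7500]
Step 4: x=[3.6250 6.8125] v=[2.7500 0.3750]
Step 5: x=[4.5625 6.9063] v=[1.8750 0.1875]
Step 6: x=[3.2813 7.3282] v=[-2.5624 0.8437]
Step 7: x=[2.7657 7.2266] v=[-1.0312 -0.2032]

Answer: 2.7657 7.2266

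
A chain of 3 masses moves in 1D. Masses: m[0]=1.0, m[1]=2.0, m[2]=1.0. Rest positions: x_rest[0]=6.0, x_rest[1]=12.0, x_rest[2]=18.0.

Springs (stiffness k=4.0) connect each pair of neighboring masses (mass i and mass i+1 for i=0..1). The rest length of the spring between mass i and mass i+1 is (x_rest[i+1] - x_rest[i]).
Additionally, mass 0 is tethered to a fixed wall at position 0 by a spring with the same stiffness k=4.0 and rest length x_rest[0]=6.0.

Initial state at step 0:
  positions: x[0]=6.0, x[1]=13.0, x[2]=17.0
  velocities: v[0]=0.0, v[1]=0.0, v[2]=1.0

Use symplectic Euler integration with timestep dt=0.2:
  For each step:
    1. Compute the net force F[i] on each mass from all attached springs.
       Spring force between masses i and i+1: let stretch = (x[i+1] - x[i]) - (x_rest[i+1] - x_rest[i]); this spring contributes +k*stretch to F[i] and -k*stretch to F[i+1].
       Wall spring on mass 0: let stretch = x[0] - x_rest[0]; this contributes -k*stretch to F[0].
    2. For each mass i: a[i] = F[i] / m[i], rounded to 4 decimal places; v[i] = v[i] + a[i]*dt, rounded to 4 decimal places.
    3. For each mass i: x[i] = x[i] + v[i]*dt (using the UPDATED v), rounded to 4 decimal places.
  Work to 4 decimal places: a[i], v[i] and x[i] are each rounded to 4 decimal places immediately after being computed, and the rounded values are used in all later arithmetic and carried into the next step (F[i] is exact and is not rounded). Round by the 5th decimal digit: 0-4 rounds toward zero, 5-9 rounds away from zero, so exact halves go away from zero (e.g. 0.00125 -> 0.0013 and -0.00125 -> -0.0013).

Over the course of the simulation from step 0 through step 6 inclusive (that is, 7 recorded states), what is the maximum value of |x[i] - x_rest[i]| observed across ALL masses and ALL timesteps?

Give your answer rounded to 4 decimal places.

Step 0: x=[6.0000 13.0000 17.0000] v=[0.0000 0.0000 1.0000]
Step 1: x=[6.1600 12.7600 17.5200] v=[0.8000 -1.2000 2.6000]
Step 2: x=[6.3904 12.3728 18.2384] v=[1.1520 -1.9360 3.5920]
Step 3: x=[6.5555 11.9763 18.9783] v=[0.8256 -1.9827 3.6995]
Step 4: x=[6.5391 11.7063 19.5579] v=[-0.0822 -1.3502 2.8979]
Step 5: x=[6.3032 11.6510 19.8412] v=[-1.1797 -0.2764 1.4166]
Step 6: x=[5.9144 11.8231 19.7741] v=[-1.9440 0.8606 -0.3356]
Max displacement = 1.8412

Answer: 1.8412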